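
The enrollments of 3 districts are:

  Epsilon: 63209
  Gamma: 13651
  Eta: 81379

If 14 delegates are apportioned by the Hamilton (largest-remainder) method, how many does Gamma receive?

1

Standard divisor: 158239 ÷ 14 ≈ 11302.786.
Standard quotas: Epsilon 5.5923, Gamma 1.2078, Eta 7.1999.
Lower quotas: Epsilon 5, Gamma 1, Eta 7 (sum 13, leaving 1 seat).
Remainders in descending order: Epsilon 0.5923, Gamma 0.2078, Eta 0.1999.
The surplus seat goes to Epsilon.
Gamma receives 1.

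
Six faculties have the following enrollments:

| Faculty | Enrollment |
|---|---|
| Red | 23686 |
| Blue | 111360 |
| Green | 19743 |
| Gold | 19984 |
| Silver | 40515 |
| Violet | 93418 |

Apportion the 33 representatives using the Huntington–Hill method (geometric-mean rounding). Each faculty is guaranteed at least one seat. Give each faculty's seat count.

Red 3; Blue 12; Green 2; Gold 2; Silver 4; Violet 10

With divisor 9365: modified quotas Red 2.529, Blue 11.891, Green 2.108, Gold 2.134, Silver 4.326, Violet 9.975.
Geometric-mean thresholds: Red √(2·3)=2.449, Blue √(11·12)=11.489, Green √(2·3)=2.449, Gold √(2·3)=2.449, Silver √(4·5)=4.472, Violet √(9·10)=9.487.
Each quota rounded against its threshold gives Red 3, Blue 12, Green 2, Gold 2, Silver 4, Violet 10 (total 33).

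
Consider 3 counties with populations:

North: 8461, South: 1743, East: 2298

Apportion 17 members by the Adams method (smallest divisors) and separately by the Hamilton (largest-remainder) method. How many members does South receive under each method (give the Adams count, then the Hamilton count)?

3 and 2

Adams: North 11, South 3, East 3.
Hamilton: North 12, South 2, East 3.
South gets 3 under Adams and 2 under Hamilton.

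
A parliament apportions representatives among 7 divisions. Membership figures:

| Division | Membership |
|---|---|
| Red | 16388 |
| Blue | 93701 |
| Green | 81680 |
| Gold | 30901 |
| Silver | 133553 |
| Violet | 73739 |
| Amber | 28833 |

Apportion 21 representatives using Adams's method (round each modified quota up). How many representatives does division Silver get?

Standard divisor 458795/21 ≈ 21847.381; standard quotas: Red 0.750, Blue 4.289, Green 3.739, Gold 1.414, Silver 6.113, Violet 3.375, Amber 1.320.
Rounding up gives 1, 5, 4, 2, 7, 4, 2 = 25 seats, so the divisor must be adjusted.
With modified divisor 27000: modified quotas Red 0.607, Blue 3.470, Green 3.025, Gold 1.144, Silver 4.946, Violet 2.731, Amber 1.068.
Rounding up: Red 1, Blue 4, Green 4, Gold 2, Silver 5, Violet 3, Amber 2 (total 21).
Silver receives 5.

5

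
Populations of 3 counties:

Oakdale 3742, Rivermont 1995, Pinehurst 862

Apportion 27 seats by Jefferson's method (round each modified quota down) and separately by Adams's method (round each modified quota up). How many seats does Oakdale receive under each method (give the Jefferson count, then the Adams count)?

16 and 15

Jefferson: Oakdale 16, Rivermont 8, Pinehurst 3.
Adams: Oakdale 15, Rivermont 8, Pinehurst 4.
Oakdale gets 16 under Jefferson and 15 under Adams.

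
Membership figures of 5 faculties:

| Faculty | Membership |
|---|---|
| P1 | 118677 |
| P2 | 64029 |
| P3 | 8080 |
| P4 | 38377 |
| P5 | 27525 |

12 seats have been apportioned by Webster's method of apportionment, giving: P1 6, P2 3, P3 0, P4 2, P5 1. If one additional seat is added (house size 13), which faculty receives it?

P5

Priority for the next seat is population ÷ (current seats + 0.5).
Priorities: P1 18258.000, P2 18294.000, P3 16160.000, P4 15350.800, P5 18350.000.
Highest priority: P5.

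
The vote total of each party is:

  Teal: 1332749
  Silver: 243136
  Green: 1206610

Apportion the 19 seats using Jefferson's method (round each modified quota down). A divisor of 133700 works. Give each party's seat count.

Teal 9, Silver 1, Green 9

With modified divisor 133700: modified quotas Teal 9.968, Silver 1.819, Green 9.025.
Rounding down: Teal 9, Silver 1, Green 9 (total 19).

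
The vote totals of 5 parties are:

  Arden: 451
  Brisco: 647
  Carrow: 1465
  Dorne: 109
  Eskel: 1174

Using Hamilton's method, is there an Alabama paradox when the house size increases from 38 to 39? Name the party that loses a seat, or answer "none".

none

At 38 seats: Arden 4, Brisco 6, Carrow 15, Dorne 1, Eskel 12.
At 39 seats: Arden 5, Brisco 6, Carrow 15, Dorne 1, Eskel 12.
No party's allocation decreased.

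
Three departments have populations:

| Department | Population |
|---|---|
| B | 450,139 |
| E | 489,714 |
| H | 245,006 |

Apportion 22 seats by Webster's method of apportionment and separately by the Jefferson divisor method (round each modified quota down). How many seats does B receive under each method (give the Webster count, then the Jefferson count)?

Webster: B 8, E 9, H 5.
Jefferson: B 9, E 9, H 4.
B gets 8 under Webster and 9 under Jefferson.

8 and 9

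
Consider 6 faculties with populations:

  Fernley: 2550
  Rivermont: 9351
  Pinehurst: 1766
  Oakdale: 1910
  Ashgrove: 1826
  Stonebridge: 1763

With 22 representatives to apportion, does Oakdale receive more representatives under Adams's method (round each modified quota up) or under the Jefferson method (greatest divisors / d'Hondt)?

Adams: Fernley 3, Rivermont 10, Pinehurst 2, Oakdale 3, Ashgrove 2, Stonebridge 2.
Jefferson: Fernley 3, Rivermont 11, Pinehurst 2, Oakdale 2, Ashgrove 2, Stonebridge 2.
Oakdale gets 3 under Adams and 2 under Jefferson.

Adams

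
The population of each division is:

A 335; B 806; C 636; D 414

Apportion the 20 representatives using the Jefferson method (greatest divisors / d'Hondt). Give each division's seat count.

A=3, B=7, C=6, D=4

Standard divisor 2191/20 ≈ 109.55; standard quotas: A 3.058, B 7.357, C 5.806, D 3.779.
Rounding down gives 3, 7, 5, 3 = 18 seats, so the divisor must be adjusted.
With modified divisor 102: modified quotas A 3.284, B 7.902, C 6.235, D 4.059.
Rounding down: A 3, B 7, C 6, D 4 (total 20).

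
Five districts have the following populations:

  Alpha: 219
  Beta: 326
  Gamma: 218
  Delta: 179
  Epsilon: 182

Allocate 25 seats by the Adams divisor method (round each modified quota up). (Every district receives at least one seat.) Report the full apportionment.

Standard divisor 1124/25 ≈ 44.96; standard quotas: Alpha 4.871, Beta 7.251, Gamma 4.849, Delta 3.981, Epsilon 4.048.
Rounding up gives 5, 8, 5, 4, 5 = 27 seats, so the divisor must be adjusted.
With modified divisor 50: modified quotas Alpha 4.380, Beta 6.520, Gamma 4.360, Delta 3.580, Epsilon 3.640.
Rounding up: Alpha 5, Beta 7, Gamma 5, Delta 4, Epsilon 4 (total 25).

Alpha 5; Beta 7; Gamma 5; Delta 4; Epsilon 4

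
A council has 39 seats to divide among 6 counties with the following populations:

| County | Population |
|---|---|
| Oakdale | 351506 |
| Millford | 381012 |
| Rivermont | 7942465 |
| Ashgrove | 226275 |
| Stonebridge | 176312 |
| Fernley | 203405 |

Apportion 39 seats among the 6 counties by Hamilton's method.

Oakdale=1; Millford=2; Rivermont=33; Ashgrove=1; Stonebridge=1; Fernley=1

Total 9280975; standard divisor 9280975/39 ≈ 237973.718.
Standard quotas: Oakdale 1.4771, Millford 1.6011, Rivermont 33.3754, Ashgrove 0.9508, Stonebridge 0.7409, Fernley 0.8547.
Lower quotas: Oakdale 1, Millford 1, Rivermont 33, Ashgrove 0, Stonebridge 0, Fernley 0 (sum 35, leaving 4 seats).
Remainders in descending order: Ashgrove 0.9508, Fernley 0.8547, Stonebridge 0.7409, Millford 0.6011, Oakdale 0.4771, Rivermont 0.3754.
The surplus seats go to Ashgrove, Fernley, Stonebridge, Millford.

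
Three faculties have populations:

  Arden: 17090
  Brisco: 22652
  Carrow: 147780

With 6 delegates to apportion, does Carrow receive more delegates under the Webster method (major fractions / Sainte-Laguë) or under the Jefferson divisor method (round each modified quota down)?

Webster: Arden 1, Brisco 1, Carrow 4.
Jefferson: Arden 0, Brisco 0, Carrow 6.
Carrow gets 4 under Webster and 6 under Jefferson.

Jefferson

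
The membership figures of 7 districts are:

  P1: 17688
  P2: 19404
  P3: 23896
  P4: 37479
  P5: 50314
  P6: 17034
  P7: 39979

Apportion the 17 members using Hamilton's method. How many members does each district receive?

Total 205794; standard divisor 205794/17 ≈ 12105.529.
Standard quotas: P1 1.4612, P2 1.6029, P3 1.9740, P4 3.0960, P5 4.1563, P6 1.4071, P7 3.3025.
Lower quotas: P1 1, P2 1, P3 1, P4 3, P5 4, P6 1, P7 3 (sum 14, leaving 3 seats).
Remainders in descending order: P3 0.9740, P2 0.6029, P1 0.4612, P6 0.4071, P7 0.3025, P5 0.1563, P4 0.0960.
The surplus seats go to P3, P2, P1.

P1: 2, P2: 2, P3: 2, P4: 3, P5: 4, P6: 1, P7: 3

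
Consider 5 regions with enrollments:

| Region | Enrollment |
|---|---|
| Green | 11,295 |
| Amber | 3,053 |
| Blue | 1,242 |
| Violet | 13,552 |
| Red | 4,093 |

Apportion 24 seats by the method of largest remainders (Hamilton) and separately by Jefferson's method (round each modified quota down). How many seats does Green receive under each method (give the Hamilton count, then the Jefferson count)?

8 and 9

Hamilton: Green 8, Amber 2, Blue 1, Violet 10, Red 3.
Jefferson: Green 9, Amber 2, Blue 0, Violet 10, Red 3.
Green gets 8 under Hamilton and 9 under Jefferson.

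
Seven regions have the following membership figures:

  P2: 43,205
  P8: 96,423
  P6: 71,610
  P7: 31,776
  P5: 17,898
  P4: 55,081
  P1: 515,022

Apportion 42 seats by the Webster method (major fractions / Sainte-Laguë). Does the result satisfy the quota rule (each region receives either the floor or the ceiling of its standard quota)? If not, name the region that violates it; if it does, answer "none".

Standard quotas: P2 2.184, P8 4.873, P6 3.619, P7 1.606, P5 0.905, P4 2.784, P1 26.030.
Webster allocation: P2 2, P8 5, P6 4, P7 2, P5 1, P4 3, P1 25.
P1 has quota 26.030 (lower 26, upper 27) but receives 25 — outside the quota interval.

P1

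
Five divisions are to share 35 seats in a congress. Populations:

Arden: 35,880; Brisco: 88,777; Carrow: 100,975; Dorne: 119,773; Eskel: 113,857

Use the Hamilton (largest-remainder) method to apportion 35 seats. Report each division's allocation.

The standard divisor is 459262/35 ≈ 13121.771.
Standard quotas: Arden 2.7344, Brisco 6.7656, Carrow 7.6952, Dorne 9.1278, Eskel 8.6770.
Lower quotas: Arden 2, Brisco 6, Carrow 7, Dorne 9, Eskel 8 (sum 32, leaving 3 seats).
Remainders in descending order: Brisco 0.7656, Arden 0.7344, Carrow 0.6952, Eskel 0.6770, Dorne 0.1278.
The surplus seats go to Brisco, Arden, Carrow.

Arden: 3; Brisco: 7; Carrow: 8; Dorne: 9; Eskel: 8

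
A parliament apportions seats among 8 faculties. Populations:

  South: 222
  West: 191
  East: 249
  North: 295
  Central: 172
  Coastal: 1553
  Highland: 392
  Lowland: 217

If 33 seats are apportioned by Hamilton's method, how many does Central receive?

2

Total 3291; standard divisor 3291/33 ≈ 99.727.
Standard quotas: South 2.226, West 1.915, East 2.497, North 2.958, Central 1.725, Coastal 15.572, Highland 3.931, Lowland 2.176.
Lower quotas: South 2, West 1, East 2, North 2, Central 1, Coastal 15, Highland 3, Lowland 2 (sum 28, leaving 5 seats).
Remainders in descending order: North 0.958, Highland 0.931, West 0.915, Central 0.725, Coastal 0.572, East 0.497, South 0.226, Lowland 0.176.
The surplus seats go to North, Highland, West, Central, Coastal.
Central receives 2.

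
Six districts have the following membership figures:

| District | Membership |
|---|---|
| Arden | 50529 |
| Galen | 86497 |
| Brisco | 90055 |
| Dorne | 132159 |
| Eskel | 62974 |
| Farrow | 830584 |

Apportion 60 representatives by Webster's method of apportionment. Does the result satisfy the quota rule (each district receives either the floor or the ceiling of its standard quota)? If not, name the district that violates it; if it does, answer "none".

Standard quotas: Arden 2.420, Galen 4.143, Brisco 4.313, Dorne 6.329, Eskel 3.016, Farrow 39.779.
Webster allocation: Arden 2, Galen 4, Brisco 4, Dorne 6, Eskel 3, Farrow 41.
Farrow has quota 39.779 (lower 39, upper 40) but receives 41 — outside the quota interval.

Farrow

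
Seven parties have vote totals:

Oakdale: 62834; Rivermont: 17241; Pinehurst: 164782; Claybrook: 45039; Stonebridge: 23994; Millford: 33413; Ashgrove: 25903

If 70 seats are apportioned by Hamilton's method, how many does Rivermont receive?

Standard divisor: 373206 ÷ 70 ≈ 5331.514.
Standard quotas: Oakdale 11.7854, Rivermont 3.2338, Pinehurst 30.9072, Claybrook 8.4477, Stonebridge 4.5004, Millford 6.2671, Ashgrove 4.8585.
Lower quotas: Oakdale 11, Rivermont 3, Pinehurst 30, Claybrook 8, Stonebridge 4, Millford 6, Ashgrove 4 (sum 66, leaving 4 seats).
Remainders in descending order: Pinehurst 0.9072, Ashgrove 0.8585, Oakdale 0.7854, Stonebridge 0.5004, Claybrook 0.4477, Millford 0.2671, Rivermont 0.2338.
Largest remainders: Pinehurst, Ashgrove, Oakdale, Stonebridge receive the extra seats.
Rivermont receives 3.

3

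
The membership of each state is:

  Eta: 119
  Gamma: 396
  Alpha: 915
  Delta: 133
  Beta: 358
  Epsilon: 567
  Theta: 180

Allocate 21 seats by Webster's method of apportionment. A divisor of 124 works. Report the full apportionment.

Eta 1, Gamma 3, Alpha 7, Delta 1, Beta 3, Epsilon 5, Theta 1

With modified divisor 124: modified quotas Eta 0.960, Gamma 3.194, Alpha 7.379, Delta 1.073, Beta 2.887, Epsilon 4.573, Theta 1.452.
Rounding to the nearest integer: Eta 1, Gamma 3, Alpha 7, Delta 1, Beta 3, Epsilon 5, Theta 1 (total 21).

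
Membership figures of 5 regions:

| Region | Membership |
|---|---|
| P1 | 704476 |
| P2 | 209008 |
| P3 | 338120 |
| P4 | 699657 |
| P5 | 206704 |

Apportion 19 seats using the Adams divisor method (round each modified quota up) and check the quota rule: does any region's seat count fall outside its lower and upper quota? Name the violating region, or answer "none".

Standard quotas: P1 6.203, P2 1.840, P3 2.977, P4 6.160, P5 1.820.
Adams allocation: P1 6, P2 2, P3 3, P4 6, P5 2.
Every allocation lies between the lower and upper quota.

none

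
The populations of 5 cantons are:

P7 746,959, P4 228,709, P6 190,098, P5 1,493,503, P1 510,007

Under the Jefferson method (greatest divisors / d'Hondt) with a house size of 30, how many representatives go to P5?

15

Standard divisor 3169276/30 ≈ 105642.533; standard quotas: P7 7.071, P4 2.165, P6 1.799, P5 14.137, P1 4.828.
Rounding down gives 7, 2, 1, 14, 4 = 28 seats, so the divisor must be adjusted.
With modified divisor 97300: modified quotas P7 7.677, P4 2.351, P6 1.954, P5 15.349, P1 5.242.
Rounding down: P7 7, P4 2, P6 1, P5 15, P1 5 (total 30).
P5 receives 15.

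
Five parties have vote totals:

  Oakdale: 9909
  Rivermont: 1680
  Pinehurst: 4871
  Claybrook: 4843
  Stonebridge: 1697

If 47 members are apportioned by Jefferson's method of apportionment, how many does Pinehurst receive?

10

Standard divisor 23000/47 ≈ 489.362; standard quotas: Oakdale 20.249, Rivermont 3.433, Pinehurst 9.954, Claybrook 9.897, Stonebridge 3.468.
Rounding down gives 20, 3, 9, 9, 3 = 44 seats, so the divisor must be adjusted.
With modified divisor 460: modified quotas Oakdale 21.541, Rivermont 3.652, Pinehurst 10.589, Claybrook 10.528, Stonebridge 3.689.
Rounding down: Oakdale 21, Rivermont 3, Pinehurst 10, Claybrook 10, Stonebridge 3 (total 47).
Pinehurst receives 10.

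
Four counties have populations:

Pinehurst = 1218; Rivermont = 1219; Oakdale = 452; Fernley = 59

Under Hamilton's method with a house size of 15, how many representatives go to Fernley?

1

Standard divisor: 2948 ÷ 15 ≈ 196.533.
Standard quotas: Pinehurst 6.197, Rivermont 6.203, Oakdale 2.300, Fernley 0.300.
Lower quotas: Pinehurst 6, Rivermont 6, Oakdale 2, Fernley 0 (sum 14, leaving 1 seat).
Remainders in descending order: Fernley 0.300, Oakdale 0.300, Rivermont 0.203, Pinehurst 0.197.
Largest remainder: Fernley receives the extra seat.
Fernley receives 1.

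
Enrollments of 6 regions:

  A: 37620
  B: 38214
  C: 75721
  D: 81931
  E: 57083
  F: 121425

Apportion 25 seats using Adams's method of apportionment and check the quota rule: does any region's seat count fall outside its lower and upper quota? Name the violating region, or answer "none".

Standard quotas: A 2.283, B 2.319, C 4.595, D 4.972, E 3.464, F 7.368.
Adams allocation: A 2, B 3, C 4, D 5, E 4, F 7.
Every allocation lies between the lower and upper quota.

none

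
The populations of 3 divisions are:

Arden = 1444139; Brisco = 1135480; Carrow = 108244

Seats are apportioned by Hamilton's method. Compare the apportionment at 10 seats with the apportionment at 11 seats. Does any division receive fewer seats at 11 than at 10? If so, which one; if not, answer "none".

Carrow

At 10 seats: Arden 5, Brisco 4, Carrow 1.
At 11 seats: Arden 6, Brisco 5, Carrow 0.
Carrow drops from 1 to 0.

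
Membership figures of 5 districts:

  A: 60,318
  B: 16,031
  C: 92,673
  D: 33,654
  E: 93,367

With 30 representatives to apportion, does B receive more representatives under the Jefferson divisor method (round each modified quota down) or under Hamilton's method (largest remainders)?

Hamilton

Jefferson: A 6, B 1, C 10, D 3, E 10.
Hamilton: A 6, B 2, C 9, D 3, E 10.
B gets 1 under Jefferson and 2 under Hamilton.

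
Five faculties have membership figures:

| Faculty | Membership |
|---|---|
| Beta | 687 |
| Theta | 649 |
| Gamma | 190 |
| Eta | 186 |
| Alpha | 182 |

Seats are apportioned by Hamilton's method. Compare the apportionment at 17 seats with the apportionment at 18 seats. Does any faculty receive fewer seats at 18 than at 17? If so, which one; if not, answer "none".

none

At 17 seats: Beta 6, Theta 6, Gamma 2, Eta 2, Alpha 1.
At 18 seats: Beta 6, Theta 6, Gamma 2, Eta 2, Alpha 2.
No faculty's allocation decreased.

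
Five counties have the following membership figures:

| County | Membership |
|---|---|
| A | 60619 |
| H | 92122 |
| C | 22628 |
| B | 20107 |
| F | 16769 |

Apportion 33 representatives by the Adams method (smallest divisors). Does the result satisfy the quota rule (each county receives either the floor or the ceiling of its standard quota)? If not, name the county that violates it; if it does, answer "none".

Standard quotas: A 9.425, H 14.323, C 3.518, B 3.126, F 2.607.
Adams allocation: A 9, H 14, C 4, B 3, F 3.
Every allocation lies between the lower and upper quota.

none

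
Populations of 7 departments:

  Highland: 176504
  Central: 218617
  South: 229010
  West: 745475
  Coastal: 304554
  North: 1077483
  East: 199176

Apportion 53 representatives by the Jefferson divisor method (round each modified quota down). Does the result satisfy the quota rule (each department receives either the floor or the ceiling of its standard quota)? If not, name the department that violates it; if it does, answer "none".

Standard quotas: Highland 3.170, Central 3.927, South 4.113, West 13.390, Coastal 5.470, North 19.353, East 3.577.
Jefferson allocation: Highland 3, Central 4, South 4, West 14, Coastal 5, North 20, East 3.
Every allocation lies between the lower and upper quota.

none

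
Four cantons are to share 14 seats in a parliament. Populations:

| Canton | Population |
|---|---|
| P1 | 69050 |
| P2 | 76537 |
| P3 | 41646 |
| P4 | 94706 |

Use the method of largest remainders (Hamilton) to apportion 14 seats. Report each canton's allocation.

Standard divisor: 281939 ÷ 14 ≈ 20138.5.
Standard quotas: P1 3.4288, P2 3.8005, P3 2.0680, P4 4.7027.
Lower quotas: P1 3, P2 3, P3 2, P4 4 (sum 12, leaving 2 seats).
Remainders in descending order: P2 0.8005, P4 0.7027, P1 0.4288, P3 0.0680.
Largest remainders: P2, P4 receive the extra seats.

P1: 3, P2: 4, P3: 2, P4: 5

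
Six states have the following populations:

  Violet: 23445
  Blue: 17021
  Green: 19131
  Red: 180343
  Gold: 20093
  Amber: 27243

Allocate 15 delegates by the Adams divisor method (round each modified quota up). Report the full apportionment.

Standard divisor 287276/15 ≈ 19151.733; standard quotas: Violet 1.224, Blue 0.889, Green 0.999, Red 9.417, Gold 1.049, Amber 1.422.
Rounding up gives 2, 1, 1, 10, 2, 2 = 18 seats, so the divisor must be adjusted.
With modified divisor 22813.5: modified quotas Violet 1.028, Blue 0.746, Green 0.839, Red 7.905, Gold 0.881, Amber 1.194.
Rounding up: Violet 2, Blue 1, Green 1, Red 8, Gold 1, Amber 2 (total 15).

Violet=2, Blue=1, Green=1, Red=8, Gold=1, Amber=2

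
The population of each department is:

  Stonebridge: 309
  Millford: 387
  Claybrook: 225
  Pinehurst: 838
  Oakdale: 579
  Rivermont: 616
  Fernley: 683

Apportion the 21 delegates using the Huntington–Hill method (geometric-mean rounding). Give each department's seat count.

Stonebridge=2, Millford=2, Claybrook=1, Pinehurst=5, Oakdale=3, Rivermont=4, Fernley=4

With divisor 172: modified quotas Stonebridge 1.797, Millford 2.250, Claybrook 1.308, Pinehurst 4.872, Oakdale 3.366, Rivermont 3.581, Fernley 3.971.
Geometric-mean thresholds: Stonebridge √(1·2)=1.414, Millford √(2·3)=2.449, Claybrook √(1·2)=1.414, Pinehurst √(4·5)=4.472, Oakdale √(3·4)=3.464, Rivermont √(3·4)=3.464, Fernley √(3·4)=3.464.
Each quota rounded against its threshold gives Stonebridge 2, Millford 2, Claybrook 1, Pinehurst 5, Oakdale 3, Rivermont 4, Fernley 4 (total 21).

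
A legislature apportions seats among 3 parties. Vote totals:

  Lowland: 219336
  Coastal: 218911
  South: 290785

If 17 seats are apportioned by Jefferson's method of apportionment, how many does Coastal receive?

5

Standard divisor 729032/17 ≈ 42884.235; standard quotas: Lowland 5.115, Coastal 5.105, South 6.781.
Rounding down gives 5, 5, 6 = 16 seats, so the divisor must be adjusted.
With modified divisor 39000: modified quotas Lowland 5.624, Coastal 5.613, South 7.456.
Rounding down: Lowland 5, Coastal 5, South 7 (total 17).
Coastal receives 5.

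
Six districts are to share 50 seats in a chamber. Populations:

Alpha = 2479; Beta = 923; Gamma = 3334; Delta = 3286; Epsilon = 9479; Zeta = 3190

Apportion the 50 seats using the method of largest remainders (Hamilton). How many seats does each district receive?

Alpha: 6, Beta: 2, Gamma: 7, Delta: 7, Epsilon: 21, Zeta: 7

Total 22691; standard divisor 22691/50 ≈ 453.82.
Standard quotas: Alpha 5.4625, Beta 2.0338, Gamma 7.3465, Delta 7.2408, Epsilon 20.8871, Zeta 7.0292.
Lower quotas: Alpha 5, Beta 2, Gamma 7, Delta 7, Epsilon 20, Zeta 7 (sum 48, leaving 2 seats).
Remainders in descending order: Epsilon 0.8871, Alpha 0.4625, Gamma 0.3465, Delta 0.2408, Beta 0.0338, Zeta 0.0292.
The surplus seats go to Epsilon, Alpha.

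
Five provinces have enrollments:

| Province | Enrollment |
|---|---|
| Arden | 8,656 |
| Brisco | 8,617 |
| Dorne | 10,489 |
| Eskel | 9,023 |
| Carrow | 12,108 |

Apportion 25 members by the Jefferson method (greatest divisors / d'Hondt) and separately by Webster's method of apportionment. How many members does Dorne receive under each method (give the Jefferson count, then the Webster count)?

Jefferson: Arden 4, Brisco 4, Dorne 6, Eskel 5, Carrow 6.
Webster: Arden 5, Brisco 4, Dorne 5, Eskel 5, Carrow 6.
Dorne gets 6 under Jefferson and 5 under Webster.

6 and 5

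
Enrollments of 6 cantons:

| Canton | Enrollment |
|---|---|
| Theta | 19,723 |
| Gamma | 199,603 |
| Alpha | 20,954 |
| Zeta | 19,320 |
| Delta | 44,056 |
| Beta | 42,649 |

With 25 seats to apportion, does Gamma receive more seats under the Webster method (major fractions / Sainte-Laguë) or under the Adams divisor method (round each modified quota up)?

Webster

Webster: Theta 1, Gamma 15, Alpha 2, Zeta 1, Delta 3, Beta 3.
Adams: Theta 2, Gamma 13, Alpha 2, Zeta 2, Delta 3, Beta 3.
Gamma gets 15 under Webster and 13 under Adams.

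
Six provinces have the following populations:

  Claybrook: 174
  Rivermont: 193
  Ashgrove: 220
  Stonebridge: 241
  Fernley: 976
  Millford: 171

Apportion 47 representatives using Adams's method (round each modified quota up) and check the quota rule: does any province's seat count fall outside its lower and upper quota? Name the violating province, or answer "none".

none

Standard quotas: Claybrook 4.141, Rivermont 4.593, Ashgrove 5.235, Stonebridge 5.735, Fernley 23.226, Millford 4.069.
Adams allocation: Claybrook 4, Rivermont 5, Ashgrove 5, Stonebridge 6, Fernley 23, Millford 4.
Every allocation lies between the lower and upper quota.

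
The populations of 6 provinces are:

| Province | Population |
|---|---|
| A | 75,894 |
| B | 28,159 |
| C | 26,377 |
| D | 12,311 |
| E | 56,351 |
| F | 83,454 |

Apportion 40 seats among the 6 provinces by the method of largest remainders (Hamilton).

Standard divisor: 282546 ÷ 40 ≈ 7063.65.
Standard quotas: A 10.7443, B 3.9865, C 3.7342, D 1.7429, E 7.9776, F 11.8146.
Lower quotas: A 10, B 3, C 3, D 1, E 7, F 11 (sum 35, leaving 5 seats).
Remainders in descending order: B 0.9865, E 0.9776, F 0.8146, A 0.7443, D 0.7429, C 0.7342.
Largest remainders: B, E, F, A, D receive the extra seats.

A: 11, B: 4, C: 3, D: 2, E: 8, F: 12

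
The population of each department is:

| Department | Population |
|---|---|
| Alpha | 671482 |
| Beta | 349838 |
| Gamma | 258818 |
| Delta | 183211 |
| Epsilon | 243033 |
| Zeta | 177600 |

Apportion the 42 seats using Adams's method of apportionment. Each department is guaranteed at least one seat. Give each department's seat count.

Standard divisor 1883982/42 ≈ 44856.714; standard quotas: Alpha 14.969, Beta 7.799, Gamma 5.770, Delta 4.084, Epsilon 5.418, Zeta 3.959.
Rounding up gives 15, 8, 6, 5, 6, 4 = 44 seats, so the divisor must be adjusted.
With modified divisor 48300: modified quotas Alpha 13.902, Beta 7.243, Gamma 5.359, Delta 3.793, Epsilon 5.032, Zeta 3.677.
Rounding up: Alpha 14, Beta 8, Gamma 6, Delta 4, Epsilon 6, Zeta 4 (total 42).

Alpha=14; Beta=8; Gamma=6; Delta=4; Epsilon=6; Zeta=4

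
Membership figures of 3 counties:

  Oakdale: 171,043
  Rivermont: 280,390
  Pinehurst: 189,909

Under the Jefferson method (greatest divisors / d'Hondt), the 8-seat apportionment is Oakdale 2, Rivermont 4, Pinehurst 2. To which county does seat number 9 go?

Pinehurst

Priority for the next seat is population ÷ (current seats + 1).
Priorities: Oakdale 57014.333, Rivermont 56078.000, Pinehurst 63303.000.
Highest priority: Pinehurst.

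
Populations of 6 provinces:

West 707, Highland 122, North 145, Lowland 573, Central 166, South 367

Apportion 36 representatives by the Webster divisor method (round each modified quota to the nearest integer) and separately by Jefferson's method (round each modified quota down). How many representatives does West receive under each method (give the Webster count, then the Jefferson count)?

Webster: West 12, Highland 2, North 3, Lowland 10, Central 3, South 6.
Jefferson: West 13, Highland 2, North 2, Lowland 10, Central 3, South 6.
West gets 12 under Webster and 13 under Jefferson.

12 and 13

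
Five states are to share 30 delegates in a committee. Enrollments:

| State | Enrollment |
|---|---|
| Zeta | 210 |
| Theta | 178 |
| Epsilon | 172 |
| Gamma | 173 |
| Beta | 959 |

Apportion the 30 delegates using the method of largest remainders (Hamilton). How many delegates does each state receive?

Zeta: 4; Theta: 3; Epsilon: 3; Gamma: 3; Beta: 17

Total 1692; standard divisor 1692/30 ≈ 56.4.
Standard quotas: Zeta 3.723, Theta 3.156, Epsilon 3.050, Gamma 3.067, Beta 17.004.
Lower quotas: Zeta 3, Theta 3, Epsilon 3, Gamma 3, Beta 17 (sum 29, leaving 1 seat).
Remainders in descending order: Zeta 0.723, Theta 0.156, Gamma 0.067, Epsilon 0.050, Beta 0.004.
The surplus seat goes to Zeta.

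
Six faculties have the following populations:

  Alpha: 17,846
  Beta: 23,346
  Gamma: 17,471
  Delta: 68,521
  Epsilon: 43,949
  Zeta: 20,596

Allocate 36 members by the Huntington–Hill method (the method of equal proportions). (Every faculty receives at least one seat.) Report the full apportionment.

With divisor 5200: modified quotas Alpha 3.432, Beta 4.490, Gamma 3.360, Delta 13.177, Epsilon 8.452, Zeta 3.961.
Geometric-mean thresholds: Alpha √(3·4)=3.464, Beta √(4·5)=4.472, Gamma √(3·4)=3.464, Delta √(13·14)=13.491, Epsilon √(8·9)=8.485, Zeta √(3·4)=3.464.
Each quota rounded against its threshold gives Alpha 3, Beta 5, Gamma 3, Delta 13, Epsilon 8, Zeta 4 (total 36).

Alpha: 3, Beta: 5, Gamma: 3, Delta: 13, Epsilon: 8, Zeta: 4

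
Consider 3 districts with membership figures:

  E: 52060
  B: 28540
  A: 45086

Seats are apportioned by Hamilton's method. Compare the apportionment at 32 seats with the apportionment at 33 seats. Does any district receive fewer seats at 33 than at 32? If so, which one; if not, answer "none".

none

At 32 seats: E 13, B 7, A 12.
At 33 seats: E 14, B 7, A 12.
No district's allocation decreased.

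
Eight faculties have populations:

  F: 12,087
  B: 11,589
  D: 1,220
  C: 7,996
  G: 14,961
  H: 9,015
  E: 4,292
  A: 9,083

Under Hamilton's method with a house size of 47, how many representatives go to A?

6

The standard divisor is 70243/47 ≈ 1494.532.
Standard quotas: F 8.0875, B 7.7543, D 0.8163, C 5.3502, G 10.0105, H 6.0320, E 2.8718, A 6.0775.
Lower quotas: F 8, B 7, D 0, C 5, G 10, H 6, E 2, A 6 (sum 44, leaving 3 seats).
Remainders in descending order: E 0.8718, D 0.8163, B 0.7543, C 0.3502, F 0.0875, A 0.0775, H 0.0320, G 0.0105.
Largest remainders: E, D, B receive the extra seats.
A receives 6.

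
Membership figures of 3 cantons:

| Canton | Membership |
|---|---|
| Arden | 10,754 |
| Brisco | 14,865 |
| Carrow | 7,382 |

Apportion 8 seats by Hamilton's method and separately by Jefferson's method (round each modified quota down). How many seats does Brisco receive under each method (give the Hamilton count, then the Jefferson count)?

3 and 4

Hamilton: Arden 3, Brisco 3, Carrow 2.
Jefferson: Arden 2, Brisco 4, Carrow 2.
Brisco gets 3 under Hamilton and 4 under Jefferson.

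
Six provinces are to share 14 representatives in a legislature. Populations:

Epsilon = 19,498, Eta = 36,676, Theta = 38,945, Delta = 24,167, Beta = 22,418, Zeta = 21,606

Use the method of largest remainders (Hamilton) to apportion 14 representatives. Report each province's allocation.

The standard divisor is 163310/14 = 11665.
Standard quotas: Epsilon 1.6715, Eta 3.1441, Theta 3.3386, Delta 2.0718, Beta 1.9218, Zeta 1.8522.
Lower quotas: Epsilon 1, Eta 3, Theta 3, Delta 2, Beta 1, Zeta 1 (sum 11, leaving 3 seats).
Remainders in descending order: Beta 0.9218, Zeta 0.8522, Epsilon 0.6715, Theta 0.3386, Eta 0.1441, Delta 0.0718.
Largest remainders: Beta, Zeta, Epsilon receive the extra seats.

Epsilon 2; Eta 3; Theta 3; Delta 2; Beta 2; Zeta 2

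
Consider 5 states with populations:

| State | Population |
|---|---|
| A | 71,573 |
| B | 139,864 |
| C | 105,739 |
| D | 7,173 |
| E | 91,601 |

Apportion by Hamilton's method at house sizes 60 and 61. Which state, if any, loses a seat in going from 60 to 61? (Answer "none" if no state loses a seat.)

At 60 seats: A 11, B 20, C 15, D 1, E 13.
At 61 seats: A 10, B 21, C 16, D 1, E 13.
A drops from 11 to 10.

A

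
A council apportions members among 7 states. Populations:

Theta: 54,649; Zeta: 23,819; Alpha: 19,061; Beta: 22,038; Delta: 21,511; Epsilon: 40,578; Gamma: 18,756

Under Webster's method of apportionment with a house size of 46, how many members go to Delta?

5

Standard divisor 200412/46 ≈ 4356.783; standard quotas: Theta 12.543, Zeta 5.467, Alpha 4.375, Beta 5.058, Delta 4.937, Epsilon 9.314, Gamma 4.305.
Rounding to the nearest integer gives 13, 5, 4, 5, 5, 9, 4 = 45 seats, so the divisor must be adjusted.
With modified divisor 4300: modified quotas Theta 12.709, Zeta 5.539, Alpha 4.433, Beta 5.125, Delta 5.003, Epsilon 9.437, Gamma 4.362.
Rounding to the nearest integer: Theta 13, Zeta 6, Alpha 4, Beta 5, Delta 5, Epsilon 9, Gamma 4 (total 46).
Delta receives 5.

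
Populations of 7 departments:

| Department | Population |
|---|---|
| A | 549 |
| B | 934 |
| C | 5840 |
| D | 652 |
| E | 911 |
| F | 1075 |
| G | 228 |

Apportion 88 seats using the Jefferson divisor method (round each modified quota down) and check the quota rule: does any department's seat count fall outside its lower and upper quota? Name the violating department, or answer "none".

C

Standard quotas: A 4.742, B 8.067, C 50.439, D 5.631, E 7.868, F 9.285, G 1.969.
Jefferson allocation: A 4, B 8, C 52, D 5, E 8, F 9, G 2.
C has quota 50.439 (lower 50, upper 51) but receives 52 — outside the quota interval.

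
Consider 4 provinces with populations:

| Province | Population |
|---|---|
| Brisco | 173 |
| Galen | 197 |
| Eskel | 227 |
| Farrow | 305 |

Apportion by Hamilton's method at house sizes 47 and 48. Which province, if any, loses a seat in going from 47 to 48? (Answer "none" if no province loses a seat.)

none

At 47 seats: Brisco 9, Galen 10, Eskel 12, Farrow 16.
At 48 seats: Brisco 9, Galen 11, Eskel 12, Farrow 16.
No province's allocation decreased.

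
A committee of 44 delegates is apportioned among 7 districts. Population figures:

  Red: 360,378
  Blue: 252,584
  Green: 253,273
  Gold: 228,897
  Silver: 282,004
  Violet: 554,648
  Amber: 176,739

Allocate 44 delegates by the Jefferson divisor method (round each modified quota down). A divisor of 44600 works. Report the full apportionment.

With modified divisor 44600: modified quotas Red 8.080, Blue 5.663, Green 5.679, Gold 5.132, Silver 6.323, Violet 12.436, Amber 3.963.
Rounding down: Red 8, Blue 5, Green 5, Gold 5, Silver 6, Violet 12, Amber 3 (total 44).

Red=8; Blue=5; Green=5; Gold=5; Silver=6; Violet=12; Amber=3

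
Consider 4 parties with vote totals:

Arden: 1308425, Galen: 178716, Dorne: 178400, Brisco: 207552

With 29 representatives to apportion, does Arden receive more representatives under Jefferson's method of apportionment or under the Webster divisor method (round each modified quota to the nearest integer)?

Jefferson: Arden 21, Galen 3, Dorne 2, Brisco 3.
Webster: Arden 20, Galen 3, Dorne 3, Brisco 3.
Arden gets 21 under Jefferson and 20 under Webster.

Jefferson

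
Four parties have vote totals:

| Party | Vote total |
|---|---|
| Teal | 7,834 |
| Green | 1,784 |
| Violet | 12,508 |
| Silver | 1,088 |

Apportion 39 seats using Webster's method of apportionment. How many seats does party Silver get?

2

Standard divisor 23214/39 ≈ 595.231; standard quotas: Teal 13.161, Green 2.997, Violet 21.014, Silver 1.828.
Rounding to the nearest integer gives Teal 13, Green 3, Violet 21, Silver 2 — total 39, matching the house size, so no adjustment is needed.
Silver receives 2.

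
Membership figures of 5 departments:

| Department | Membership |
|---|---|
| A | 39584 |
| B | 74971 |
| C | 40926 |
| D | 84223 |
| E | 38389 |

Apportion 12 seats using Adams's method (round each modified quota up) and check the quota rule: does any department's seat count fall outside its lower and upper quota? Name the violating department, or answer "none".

Standard quotas: A 1.708, B 3.235, C 1.766, D 3.634, E 1.657.
Adams allocation: A 2, B 3, C 2, D 3, E 2.
Every allocation lies between the lower and upper quota.

none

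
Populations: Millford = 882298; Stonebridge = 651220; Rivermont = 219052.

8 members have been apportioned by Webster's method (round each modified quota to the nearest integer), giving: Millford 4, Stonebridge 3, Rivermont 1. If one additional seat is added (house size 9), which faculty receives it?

Priority for the next seat is population ÷ (current seats + 0.5).
Priorities: Millford 196066.222, Stonebridge 186062.857, Rivermont 146034.667.
Highest priority: Millford.

Millford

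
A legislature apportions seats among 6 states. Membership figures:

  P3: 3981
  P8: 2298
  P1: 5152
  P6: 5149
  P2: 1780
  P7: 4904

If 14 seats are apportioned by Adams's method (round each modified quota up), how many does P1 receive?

Standard divisor 23264/14 ≈ 1661.714; standard quotas: P3 2.396, P8 1.383, P1 3.100, P6 3.099, P2 1.071, P7 2.951.
Rounding up gives 3, 2, 4, 4, 2, 3 = 18 seats, so the divisor must be adjusted.
With modified divisor 2100: modified quotas P3 1.896, P8 1.094, P1 2.453, P6 2.452, P2 0.848, P7 2.335.
Rounding up: P3 2, P8 2, P1 3, P6 3, P2 1, P7 3 (total 14).
P1 receives 3.

3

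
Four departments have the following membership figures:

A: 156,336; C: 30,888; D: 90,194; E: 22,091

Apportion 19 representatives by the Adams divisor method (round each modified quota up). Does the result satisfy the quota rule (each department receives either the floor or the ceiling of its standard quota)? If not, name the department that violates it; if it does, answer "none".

none

Standard quotas: A 9.918, C 1.959, D 5.722, E 1.401.
Adams allocation: A 9, C 2, D 6, E 2.
Every allocation lies between the lower and upper quota.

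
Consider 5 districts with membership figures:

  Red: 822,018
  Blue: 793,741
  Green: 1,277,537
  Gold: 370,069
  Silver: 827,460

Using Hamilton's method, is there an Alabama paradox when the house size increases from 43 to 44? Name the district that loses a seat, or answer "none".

none

At 43 seats: Red 9, Blue 8, Green 13, Gold 4, Silver 9.
At 44 seats: Red 9, Blue 8, Green 14, Gold 4, Silver 9.
No district's allocation decreased.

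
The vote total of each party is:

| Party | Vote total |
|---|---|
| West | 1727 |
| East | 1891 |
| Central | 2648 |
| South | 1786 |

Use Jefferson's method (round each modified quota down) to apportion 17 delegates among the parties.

Standard divisor 8052/17 ≈ 473.647; standard quotas: West 3.646, East 3.992, Central 5.591, South 3.771.
Rounding down gives 3, 3, 5, 3 = 14 seats, so the divisor must be adjusted.
With modified divisor 437: modified quotas West 3.952, East 4.327, Central 6.059, South 4.087.
Rounding down: West 3, East 4, Central 6, South 4 (total 17).

West: 3, East: 4, Central: 6, South: 4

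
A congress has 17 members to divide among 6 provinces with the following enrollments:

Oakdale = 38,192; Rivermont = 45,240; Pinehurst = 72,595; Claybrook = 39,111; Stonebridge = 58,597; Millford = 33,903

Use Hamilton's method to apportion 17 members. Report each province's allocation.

Oakdale: 2; Rivermont: 3; Pinehurst: 4; Claybrook: 2; Stonebridge: 4; Millford: 2

The standard divisor is 287638/17 ≈ 16919.882.
Standard quotas: Oakdale 2.2572, Rivermont 2.6738, Pinehurst 4.2905, Claybrook 2.3115, Stonebridge 3.4632, Millford 2.0037.
Lower quotas: Oakdale 2, Rivermont 2, Pinehurst 4, Claybrook 2, Stonebridge 3, Millford 2 (sum 15, leaving 2 seats).
Remainders in descending order: Rivermont 0.6738, Stonebridge 0.4632, Claybrook 0.3115, Pinehurst 0.2905, Oakdale 0.2572, Millford 0.0037.
Largest remainders: Rivermont, Stonebridge receive the extra seats.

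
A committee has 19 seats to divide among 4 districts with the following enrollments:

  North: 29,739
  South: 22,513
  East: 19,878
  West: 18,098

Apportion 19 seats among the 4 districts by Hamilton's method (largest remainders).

Standard divisor: 90228 ÷ 19 ≈ 4748.842.
Standard quotas: North 6.2624, South 4.7407, East 4.1859, West 3.8110.
Lower quotas: North 6, South 4, East 4, West 3 (sum 17, leaving 2 seats).
Remainders in descending order: West 0.8110, South 0.7407, North 0.2624, East 0.1859.
Largest remainders: West, South receive the extra seats.

North 6, South 5, East 4, West 4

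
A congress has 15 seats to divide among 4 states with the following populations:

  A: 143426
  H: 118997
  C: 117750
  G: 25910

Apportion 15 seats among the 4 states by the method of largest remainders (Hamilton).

A 5; H 5; C 4; G 1

Standard divisor: 406083 ÷ 15 ≈ 27072.2.
Standard quotas: A 5.2979, H 4.3955, C 4.3495, G 0.9571.
Lower quotas: A 5, H 4, C 4, G 0 (sum 13, leaving 2 seats).
Remainders in descending order: G 0.9571, H 0.3955, C 0.3495, A 0.2979.
Largest remainders: G, H receive the extra seats.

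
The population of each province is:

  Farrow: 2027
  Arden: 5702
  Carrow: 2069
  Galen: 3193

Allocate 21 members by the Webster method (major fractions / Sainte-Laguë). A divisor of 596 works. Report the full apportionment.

Farrow: 3; Arden: 10; Carrow: 3; Galen: 5

With modified divisor 596: modified quotas Farrow 3.401, Arden 9.567, Carrow 3.471, Galen 5.357.
Rounding to the nearest integer: Farrow 3, Arden 10, Carrow 3, Galen 5 (total 21).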